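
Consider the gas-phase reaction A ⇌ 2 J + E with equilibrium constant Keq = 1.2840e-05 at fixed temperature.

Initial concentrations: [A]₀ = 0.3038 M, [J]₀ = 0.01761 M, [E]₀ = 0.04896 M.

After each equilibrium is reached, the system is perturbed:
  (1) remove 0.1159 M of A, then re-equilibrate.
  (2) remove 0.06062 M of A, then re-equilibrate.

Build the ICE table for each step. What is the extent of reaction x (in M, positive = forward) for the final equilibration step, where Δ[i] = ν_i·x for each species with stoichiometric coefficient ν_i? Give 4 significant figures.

x = -6.1610e-04 M

Q₀ = 4.9977e-05 vs Keq = 1.2840e-05 ⇒ Q>K, reverse
Step 1:
                   A          J          E
  Initial     0.3038    0.01761    0.04896
  Change    0.004111  -0.008221  -0.004111
  Equil       0.3079   0.009389    0.04485
  solve Keq expr → x = -0.004111; check Q = 1.2840e-05
Then remove 0.1159 M of A.
Step 2:
                   A          J          E
  Initial      0.192   0.009389    0.04485
  Change  9.3878e-04  -0.001878 -9.3878e-04
  Equil       0.1929   0.007511    0.04391
  solve Keq expr → x = -9.3878e-04; check Q = 1.2840e-05
Then remove 0.06062 M of A.
Step 3:
                   A          J          E
  Initial     0.1323   0.007511    0.04391
  Change  6.1610e-04  -0.001232 -6.1610e-04
  Equil       0.1329   0.006279    0.04329
  solve Keq expr → x = -6.1610e-04; check Q = 1.2840e-05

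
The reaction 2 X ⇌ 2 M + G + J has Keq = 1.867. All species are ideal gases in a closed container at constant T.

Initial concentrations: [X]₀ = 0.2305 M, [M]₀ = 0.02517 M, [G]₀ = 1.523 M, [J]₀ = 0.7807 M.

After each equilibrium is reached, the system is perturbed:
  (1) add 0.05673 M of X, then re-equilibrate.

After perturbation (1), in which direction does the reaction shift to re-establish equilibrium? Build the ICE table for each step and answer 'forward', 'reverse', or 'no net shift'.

Direction: forward

Q₀ = 0.01418 vs Keq = 1.867 ⇒ Q<K, forward
Step 1:
                    X           M           G           J
  I            0.2305     0.02517       1.523      0.7807
  C           -0.1136      0.1136     0.05682     0.05682
  E            0.1169      0.1388        1.58      0.8375
  solve Keq expr → x = 0.05682; check Q = 1.867
Then add 0.05673 M of X.
Step 2:
                    X           M           G           J
  I            0.1736      0.1388        1.58      0.8375
  C          -0.02975     0.02975     0.01488     0.01488
  E            0.1438      0.1686       1.595      0.8524
  solve Keq expr → x = 0.01488; check Q = 1.867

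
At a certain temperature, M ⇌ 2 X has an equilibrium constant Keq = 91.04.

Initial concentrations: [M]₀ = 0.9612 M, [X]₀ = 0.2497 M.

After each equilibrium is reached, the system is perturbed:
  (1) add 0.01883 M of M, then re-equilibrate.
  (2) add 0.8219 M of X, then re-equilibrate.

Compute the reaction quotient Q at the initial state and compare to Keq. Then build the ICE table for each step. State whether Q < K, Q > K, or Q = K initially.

Q₀ = 0.06487; Q < K (proceeds forward)

Q₀ = 0.06487 vs Keq = 91.04 ⇒ Q<K, forward
Step 1:
                    M           X
  init         0.9612      0.2497
  Δ           -0.9138       1.828
  eq           0.0474       2.077
  solve Keq expr → x = 0.9138; check Q = 91.04
Then add 0.01883 M of M.
Step 2:
                    M           X
  init        0.06623       2.077
  Δ          -0.01724     0.03449
  eq          0.04899       2.112
  solve Keq expr → x = 0.01724; check Q = 91.04
Then add 0.8219 M of X.
Step 3:
                    M           X
  init        0.04899       2.934
  Δ           0.04041    -0.08083
  eq           0.0894       2.853
  solve Keq expr → x = -0.04041; check Q = 91.04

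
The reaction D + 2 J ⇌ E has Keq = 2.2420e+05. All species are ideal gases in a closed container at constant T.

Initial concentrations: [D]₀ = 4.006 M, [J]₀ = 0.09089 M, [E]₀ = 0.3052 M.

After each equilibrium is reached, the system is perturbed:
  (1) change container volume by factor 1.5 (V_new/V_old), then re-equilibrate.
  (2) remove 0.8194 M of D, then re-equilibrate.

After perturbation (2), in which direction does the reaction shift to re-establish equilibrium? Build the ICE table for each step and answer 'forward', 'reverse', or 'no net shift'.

Direction: reverse

Q₀ = 9.222 vs Keq = 2.2420e+05 ⇒ Q<K, forward
Step 1:
                    D           J           E
  init          4.006     0.09089      0.3052
  Δ          -0.04513    -0.09026     0.04513
  eq            3.961  6.2810e-04      0.3503
  solve Keq expr → x = 0.04513; check Q = 2.2420e+05
Then change container volume by factor 1.5 (V_new/V_old).
Step 2:
                    D           J           E
  init          2.641  4.1873e-04      0.2336
  Δ        1.0461e-04  2.0921e-04 -1.0461e-04
  eq            2.641  6.2794e-04      0.2334
  solve Keq expr → x = -1.0461e-04; check Q = 2.2420e+05
Then remove 0.8194 M of D.
Step 3:
                    D           J           E
  init          1.821  6.2794e-04      0.2334
  Δ        6.4029e-05  1.2806e-04 -6.4029e-05
  eq            1.821  7.5600e-04      0.2334
  solve Keq expr → x = -6.4029e-05; check Q = 2.2420e+05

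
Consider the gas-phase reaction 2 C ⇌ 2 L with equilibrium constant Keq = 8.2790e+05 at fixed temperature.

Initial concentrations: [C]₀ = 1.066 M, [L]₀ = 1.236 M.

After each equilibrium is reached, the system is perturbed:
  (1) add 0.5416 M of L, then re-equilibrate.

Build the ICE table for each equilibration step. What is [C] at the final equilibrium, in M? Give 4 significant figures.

[C]_eq = 0.003122 M

Q₀ = 1.344 vs Keq = 8.2790e+05 ⇒ Q<K, forward
Step 1:
                    C           L
  I             1.066       1.236
  C            -1.063       1.063
  E          0.002527       2.299
  solve Keq expr → x = 0.5317; check Q = 8.2790e+05
Then add 0.5416 M of L.
Step 2:
                    C           L
  I          0.002527       2.841
  C        5.9458e-04 -5.9458e-04
  E          0.003122        2.84
  solve Keq expr → x = -2.9729e-04; check Q = 8.2790e+05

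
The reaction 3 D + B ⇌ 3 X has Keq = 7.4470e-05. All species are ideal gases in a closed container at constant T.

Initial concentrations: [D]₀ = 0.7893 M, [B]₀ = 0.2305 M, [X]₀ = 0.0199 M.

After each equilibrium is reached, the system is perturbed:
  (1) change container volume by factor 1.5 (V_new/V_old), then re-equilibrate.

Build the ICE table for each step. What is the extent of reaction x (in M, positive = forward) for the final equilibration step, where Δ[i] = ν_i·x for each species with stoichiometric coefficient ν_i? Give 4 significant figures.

Q₀ = 6.9528e-05 vs Keq = 7.4470e-05 ⇒ Q<K, forward
Step 1:
                  D         B         X
  Initial    0.7893    0.2305    0.0199
  Change  -4.4487e-04 -1.4829e-04 4.4487e-04
  Equil      0.7889    0.2304   0.02034
  solve Keq expr → x = 1.4829e-04; check Q = 7.4470e-05
Then change container volume by factor 1.5 (V_new/V_old).
Step 2:
                  D         B         X
  Initial    0.5259    0.1536   0.01356
  Change   0.001663 5.5430e-04 -0.001663
  Equil      0.5276    0.1541    0.0119
  solve Keq expr → x = -5.5430e-04; check Q = 7.4470e-05

x = -5.5430e-04 M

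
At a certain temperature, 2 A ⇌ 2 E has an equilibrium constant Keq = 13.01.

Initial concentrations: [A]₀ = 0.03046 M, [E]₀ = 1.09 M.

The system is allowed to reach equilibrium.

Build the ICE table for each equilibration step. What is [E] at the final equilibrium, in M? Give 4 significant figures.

Q₀ = 1281 vs Keq = 13.01 ⇒ Q>K, reverse
Step 1:
                    A           E
  Initial     0.03046        1.09
  Change       0.2128     -0.2128
  Equil        0.2432      0.8772
  solve Keq expr → x = -0.1064; check Q = 13.01

[E]_eq = 0.8772 M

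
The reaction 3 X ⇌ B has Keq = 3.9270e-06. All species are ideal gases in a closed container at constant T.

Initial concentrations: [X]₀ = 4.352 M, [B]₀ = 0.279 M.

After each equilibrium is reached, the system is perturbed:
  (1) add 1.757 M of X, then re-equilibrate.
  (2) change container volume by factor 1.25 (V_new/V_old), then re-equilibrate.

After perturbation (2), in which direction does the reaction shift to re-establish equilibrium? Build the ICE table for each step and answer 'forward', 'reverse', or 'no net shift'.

Q₀ = 0.003385 vs Keq = 3.9270e-06 ⇒ Q>K, reverse
Step 1:
                   X          B
  I            4.352      0.279
  C           0.8354    -0.2785
  E            5.187 5.4815e-04
  solve Keq expr → x = -0.2785; check Q = 3.9270e-06
Then add 1.757 M of X.
Step 2:
                   X          B
  I            6.944 5.4815e-04
  C        -0.002297 7.6564e-04
  E            6.942   0.001314
  solve Keq expr → x = 7.6564e-04; check Q = 3.9270e-06
Then change container volume by factor 1.25 (V_new/V_old).
Step 3:
                   X          B
  I            5.554   0.001051
  C         0.001134 -3.7796e-04
  E            5.555 6.7307e-04
  solve Keq expr → x = -3.7796e-04; check Q = 3.9270e-06

Direction: reverse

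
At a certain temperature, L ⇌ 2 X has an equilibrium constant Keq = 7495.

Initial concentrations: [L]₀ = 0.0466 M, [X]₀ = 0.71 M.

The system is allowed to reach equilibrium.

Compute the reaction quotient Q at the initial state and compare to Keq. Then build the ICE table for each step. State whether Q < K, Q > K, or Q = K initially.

Q₀ = 10.82; Q < K (proceeds forward)

Q₀ = 10.82 vs Keq = 7495 ⇒ Q<K, forward
Step 1:
                  L         X
  init       0.0466      0.71
  Δ        -0.04651   0.09303
  eq      8.6038e-05     0.803
  solve Keq expr → x = 0.04651; check Q = 7495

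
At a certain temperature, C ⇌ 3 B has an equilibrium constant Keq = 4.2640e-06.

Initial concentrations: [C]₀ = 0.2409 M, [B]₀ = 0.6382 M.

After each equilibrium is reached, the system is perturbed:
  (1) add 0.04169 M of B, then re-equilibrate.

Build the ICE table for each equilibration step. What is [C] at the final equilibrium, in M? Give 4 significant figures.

[C]_eq = 0.4633 M

Q₀ = 1.079 vs Keq = 4.2640e-06 ⇒ Q>K, reverse
Step 1:
                   C          B
  init        0.2409     0.6382
  Δ           0.2086    -0.6258
  eq          0.4495    0.01242
  solve Keq expr → x = -0.2086; check Q = 4.2640e-06
Then add 0.04169 M of B.
Step 2:
                   C          B
  init        0.4495    0.05411
  Δ          0.01385   -0.04156
  eq          0.4633    0.01255
  solve Keq expr → x = -0.01385; check Q = 4.2640e-06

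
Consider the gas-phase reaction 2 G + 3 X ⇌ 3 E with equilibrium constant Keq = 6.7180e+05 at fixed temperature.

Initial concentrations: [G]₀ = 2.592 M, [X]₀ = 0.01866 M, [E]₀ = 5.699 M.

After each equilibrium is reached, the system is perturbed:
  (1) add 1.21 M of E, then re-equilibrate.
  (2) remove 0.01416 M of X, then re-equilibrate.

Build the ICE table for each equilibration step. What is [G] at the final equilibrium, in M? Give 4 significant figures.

[G]_eq = 2.617 M

Q₀ = 4.2402e+06 vs Keq = 6.7180e+05 ⇒ Q>K, reverse
Step 1:
                    G           X           E
  Initial       2.592     0.01866       5.699
  Change      0.01043     0.01564    -0.01564
  Equil         2.602      0.0343       5.683
  solve Keq expr → x = -0.005213; check Q = 6.7180e+05
Then add 1.21 M of E.
Step 2:
                    G           X           E
  Initial       2.602      0.0343       6.893
  Change     0.004805    0.007208   -0.007208
  Equil         2.607     0.04151       6.886
  solve Keq expr → x = -0.002403; check Q = 6.7180e+05
Then remove 0.01416 M of X.
Step 3:
                    G           X           E
  Initial       2.607     0.02735       6.886
  Change     0.009318     0.01398    -0.01398
  Equil         2.617     0.04132       6.872
  solve Keq expr → x = -0.004659; check Q = 6.7180e+05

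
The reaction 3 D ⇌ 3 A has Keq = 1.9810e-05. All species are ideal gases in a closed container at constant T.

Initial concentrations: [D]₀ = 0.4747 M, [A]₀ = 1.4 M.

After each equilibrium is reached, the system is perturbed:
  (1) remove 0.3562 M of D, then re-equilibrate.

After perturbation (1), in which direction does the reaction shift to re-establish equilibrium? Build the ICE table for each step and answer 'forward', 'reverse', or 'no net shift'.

Direction: reverse

Q₀ = 25.65 vs Keq = 1.9810e-05 ⇒ Q>K, reverse
Step 1:
                  D         A
  Initial    0.4747       1.4
  Change      1.351    -1.351
  Equil       1.825   0.04939
  solve Keq expr → x = -0.4502; check Q = 1.9810e-05
Then remove 0.3562 M of D.
Step 2:
                  D         A
  Initial     1.469   0.04939
  Change   0.009384 -0.009384
  Equil       1.478   0.04001
  solve Keq expr → x = -0.003128; check Q = 1.9810e-05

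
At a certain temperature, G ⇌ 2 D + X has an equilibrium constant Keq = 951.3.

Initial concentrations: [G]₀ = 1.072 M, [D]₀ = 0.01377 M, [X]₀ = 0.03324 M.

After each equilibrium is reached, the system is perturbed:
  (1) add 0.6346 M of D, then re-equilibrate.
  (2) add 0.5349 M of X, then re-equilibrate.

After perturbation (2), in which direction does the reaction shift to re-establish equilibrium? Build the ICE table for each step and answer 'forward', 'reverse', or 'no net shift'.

Direction: reverse

Q₀ = 5.8794e-06 vs Keq = 951.3 ⇒ Q<K, forward
Step 1:
                   G          D          X
  Initial      1.072    0.01377    0.03324
  Change      -1.067      2.133      1.067
  Equil      0.00533      2.147        1.1
  solve Keq expr → x = 1.067; check Q = 951.3
Then add 0.6346 M of D.
Step 2:
                   G          D          X
  Initial    0.00533      2.782        1.1
  Change    0.003542  -0.007085  -0.003542
  Equil     0.008873      2.775      1.096
  solve Keq expr → x = -0.003542; check Q = 951.3
Then add 0.5349 M of X.
Step 3:
                   G          D          X
  Initial   0.008873      2.775      1.631
  Change    0.004215   -0.00843  -0.004215
  Equil      0.01309      2.766      1.627
  solve Keq expr → x = -0.004215; check Q = 951.3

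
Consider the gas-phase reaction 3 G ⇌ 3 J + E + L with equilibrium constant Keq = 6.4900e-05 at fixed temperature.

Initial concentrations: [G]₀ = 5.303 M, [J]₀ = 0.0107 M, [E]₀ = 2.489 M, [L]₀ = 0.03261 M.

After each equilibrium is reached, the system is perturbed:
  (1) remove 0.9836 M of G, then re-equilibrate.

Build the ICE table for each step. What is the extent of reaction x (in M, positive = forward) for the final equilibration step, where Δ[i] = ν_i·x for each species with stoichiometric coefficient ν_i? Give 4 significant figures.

x = -0.01476 M

Q₀ = 6.6675e-10 vs Keq = 6.4900e-05 ⇒ Q<K, forward
Step 1:
                   G          J          E          L
  I            5.303     0.0107      2.489    0.03261
  C          -0.2821     0.2821    0.09404    0.09404
  E            5.021     0.2928      2.583     0.1267
  solve Keq expr → x = 0.09404; check Q = 6.4900e-05
Then remove 0.9836 M of G.
Step 2:
                   G          J          E          L
  I            4.037     0.2928      2.583     0.1267
  C          0.04427   -0.04427   -0.01476   -0.01476
  E            4.082     0.2486      2.568     0.1119
  solve Keq expr → x = -0.01476; check Q = 6.4900e-05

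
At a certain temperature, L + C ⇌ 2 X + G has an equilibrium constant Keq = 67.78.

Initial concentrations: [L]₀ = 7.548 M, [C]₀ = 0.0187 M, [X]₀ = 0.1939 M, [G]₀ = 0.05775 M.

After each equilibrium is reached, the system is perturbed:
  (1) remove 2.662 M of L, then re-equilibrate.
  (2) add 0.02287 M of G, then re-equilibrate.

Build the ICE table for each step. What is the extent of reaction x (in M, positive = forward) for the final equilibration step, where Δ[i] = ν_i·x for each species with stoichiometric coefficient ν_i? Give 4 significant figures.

x = -3.7063e-06 M

Q₀ = 0.01538 vs Keq = 67.78 ⇒ Q<K, forward
Step 1:
                   L          C          X          G
  I            7.548     0.0187     0.1939    0.05775
  C         -0.01869   -0.01869    0.03738    0.01869
  E            7.529 8.0125e-06     0.2313    0.07644
  solve Keq expr → x = 0.01869; check Q = 67.78
Then remove 2.662 M of L.
Step 2:
                   L          C          X          G
  I            4.867 8.0125e-06     0.2313    0.07644
  C       4.3805e-06 4.3805e-06 -8.7609e-06 -4.3805e-06
  E            4.867 1.2393e-05     0.2313    0.07644
  solve Keq expr → x = -4.3805e-06; check Q = 67.78
Then add 0.02287 M of G.
Step 3:
                   L          C          X          G
  I            4.867 1.2393e-05     0.2313    0.09931
  C       3.7063e-06 3.7063e-06 -7.4126e-06 -3.7063e-06
  E            4.867 1.6099e-05     0.2313     0.0993
  solve Keq expr → x = -3.7063e-06; check Q = 67.78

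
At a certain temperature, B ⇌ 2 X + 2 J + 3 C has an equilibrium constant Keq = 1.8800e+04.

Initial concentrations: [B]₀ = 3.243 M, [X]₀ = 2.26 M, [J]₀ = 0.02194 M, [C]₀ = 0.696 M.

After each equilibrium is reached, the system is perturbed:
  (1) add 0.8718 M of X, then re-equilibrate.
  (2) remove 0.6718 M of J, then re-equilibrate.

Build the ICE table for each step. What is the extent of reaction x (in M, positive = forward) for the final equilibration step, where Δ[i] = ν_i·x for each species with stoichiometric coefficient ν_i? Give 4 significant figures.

x = 0.1137 M

Q₀ = 2.5561e-04 vs Keq = 1.8800e+04 ⇒ Q<K, forward
Step 1:
                    B           X           J           C
  I             3.243        2.26     0.02194       0.696
  C            -1.482       2.964       2.964       4.447
  E             1.761       5.224       2.986       5.143
  solve Keq expr → x = 1.482; check Q = 1.8800e+04
Then add 0.8718 M of X.
Step 2:
                    B           X           J           C
  I             1.761       6.096       2.986       5.143
  C           0.07047     -0.1409     -0.1409     -0.2114
  E             1.831       5.955       2.845       4.931
  solve Keq expr → x = -0.07047; check Q = 1.8800e+04
Then remove 0.6718 M of J.
Step 3:
                    B           X           J           C
  I             1.831       5.955       2.174       4.931
  C           -0.1137      0.2274      0.2274      0.3411
  E             1.718       6.183       2.401       5.272
  solve Keq expr → x = 0.1137; check Q = 1.8800e+04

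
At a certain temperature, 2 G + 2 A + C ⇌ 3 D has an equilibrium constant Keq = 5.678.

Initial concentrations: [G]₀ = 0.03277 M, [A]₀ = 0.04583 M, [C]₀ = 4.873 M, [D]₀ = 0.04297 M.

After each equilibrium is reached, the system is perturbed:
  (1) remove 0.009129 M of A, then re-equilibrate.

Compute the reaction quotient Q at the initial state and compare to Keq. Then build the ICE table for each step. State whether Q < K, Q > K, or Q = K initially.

Q₀ = 7.219 vs Keq = 5.678 ⇒ Q>K, reverse
Step 1:
                  G         A         C         D
  I         0.03277   0.04583     4.873   0.04297
  C        0.001143  0.001143 5.7136e-04 -0.001714
  E         0.03391   0.04697     4.874   0.04126
  solve Keq expr → x = -5.7136e-04; check Q = 5.678
Then remove 0.009129 M of A.
Step 2:
                  G         A         C         D
  I         0.03391   0.03784     4.874   0.04126
  C        0.001946  0.001946 9.7296e-04 -0.002919
  E         0.03586   0.03979     4.875   0.03834
  solve Keq expr → x = -9.7296e-04; check Q = 5.678

Q₀ = 7.219; Q > K (proceeds reverse)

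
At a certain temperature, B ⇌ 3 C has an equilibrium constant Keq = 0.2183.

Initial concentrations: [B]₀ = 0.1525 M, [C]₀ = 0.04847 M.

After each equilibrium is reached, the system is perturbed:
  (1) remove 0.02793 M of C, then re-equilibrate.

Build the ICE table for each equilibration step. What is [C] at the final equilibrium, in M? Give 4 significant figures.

Q₀ = 7.4671e-04 vs Keq = 0.2183 ⇒ Q<K, forward
Step 1:
                    B           C
  I            0.1525     0.04847
  C           -0.0709      0.2127
  E            0.0816      0.2612
  solve Keq expr → x = 0.0709; check Q = 0.2183
Then remove 0.02793 M of C.
Step 2:
                    B           C
  I            0.0816      0.2332
  C         -0.006816     0.02045
  E           0.07479      0.2537
  solve Keq expr → x = 0.006816; check Q = 0.2183

[C]_eq = 0.2537 M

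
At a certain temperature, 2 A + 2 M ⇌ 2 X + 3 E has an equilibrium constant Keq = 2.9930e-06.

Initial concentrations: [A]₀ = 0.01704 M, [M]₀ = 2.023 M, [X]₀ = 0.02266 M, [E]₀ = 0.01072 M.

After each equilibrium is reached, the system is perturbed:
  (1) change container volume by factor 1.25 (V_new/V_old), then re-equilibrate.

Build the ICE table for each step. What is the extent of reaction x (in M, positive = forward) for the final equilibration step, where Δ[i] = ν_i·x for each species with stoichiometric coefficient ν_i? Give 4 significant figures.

Q₀ = 5.3232e-07 vs Keq = 2.9930e-06 ⇒ Q<K, forward
Step 1:
                    A           M           X           E
  I           0.01704       2.023     0.02266     0.01072
  C          -0.00307    -0.00307     0.00307    0.004606
  E           0.01397        2.02     0.02573     0.01533
  solve Keq expr → x = 0.001535; check Q = 2.9930e-06
Then change container volume by factor 1.25 (V_new/V_old).
Step 2:
                    A           M           X           E
  I           0.01118       1.616     0.02058     0.01226
  C       -3.4931e-04 -3.4931e-04  3.4931e-04  5.2397e-04
  E           0.01083       1.616     0.02093     0.01278
  solve Keq expr → x = 1.7466e-04; check Q = 2.9930e-06

x = 1.7466e-04 M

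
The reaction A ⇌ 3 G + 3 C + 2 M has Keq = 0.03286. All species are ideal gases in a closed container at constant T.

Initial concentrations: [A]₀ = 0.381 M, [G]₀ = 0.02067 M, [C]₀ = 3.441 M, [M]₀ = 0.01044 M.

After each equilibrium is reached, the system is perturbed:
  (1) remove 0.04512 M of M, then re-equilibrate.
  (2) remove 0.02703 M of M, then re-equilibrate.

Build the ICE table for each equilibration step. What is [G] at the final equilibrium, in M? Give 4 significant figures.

Q₀ = 1.0293e-07 vs Keq = 0.03286 ⇒ Q<K, forward
Step 1:
                    A           G           C           M
  init          0.381     0.02067       3.441     0.01044
  Δ          -0.06617      0.1985      0.1985      0.1323
  eq           0.3148      0.2192       3.639      0.1428
  solve Keq expr → x = 0.06617; check Q = 0.03286
Then remove 0.04512 M of M.
Step 2:
                    A           G           C           M
  init         0.3148      0.2192       3.639     0.09765
  Δ         -0.009282     0.02785     0.02785     0.01856
  eq           0.3056       0.247       3.667      0.1162
  solve Keq expr → x = 0.009282; check Q = 0.03286
Then remove 0.02703 M of M.
Step 3:
                    A           G           C           M
  init         0.3056       0.247       3.667     0.08919
  Δ         -0.006398     0.01919     0.01919      0.0128
  eq           0.2992      0.2662       3.687       0.102
  solve Keq expr → x = 0.006398; check Q = 0.03286

[G]_eq = 0.2662 M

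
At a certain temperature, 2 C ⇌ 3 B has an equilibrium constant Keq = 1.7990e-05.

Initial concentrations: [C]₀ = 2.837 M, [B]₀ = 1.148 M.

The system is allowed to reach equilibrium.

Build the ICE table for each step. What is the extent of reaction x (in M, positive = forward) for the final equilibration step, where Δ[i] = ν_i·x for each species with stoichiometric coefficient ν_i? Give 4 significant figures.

Q₀ = 0.188 vs Keq = 1.7990e-05 ⇒ Q>K, reverse
Step 1:
                    C           B
  Initial       2.837       1.148
  Change       0.7246      -1.087
  Equil         3.562     0.06111
  solve Keq expr → x = -0.3623; check Q = 1.7990e-05

x = -0.3623 M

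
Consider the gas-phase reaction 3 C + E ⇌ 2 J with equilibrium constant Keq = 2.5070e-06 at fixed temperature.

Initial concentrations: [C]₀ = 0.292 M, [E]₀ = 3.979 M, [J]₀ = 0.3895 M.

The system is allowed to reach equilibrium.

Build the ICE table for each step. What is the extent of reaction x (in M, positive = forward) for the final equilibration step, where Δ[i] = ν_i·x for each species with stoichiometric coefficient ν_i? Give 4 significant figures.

Q₀ = 1.531 vs Keq = 2.5070e-06 ⇒ Q>K, reverse
Step 1:
                    C           E           J
  init          0.292       3.979      0.3895
  Δ            0.5803      0.1934     -0.3869
  eq           0.8723       4.172    0.002635
  solve Keq expr → x = -0.1934; check Q = 2.5070e-06

x = -0.1934 M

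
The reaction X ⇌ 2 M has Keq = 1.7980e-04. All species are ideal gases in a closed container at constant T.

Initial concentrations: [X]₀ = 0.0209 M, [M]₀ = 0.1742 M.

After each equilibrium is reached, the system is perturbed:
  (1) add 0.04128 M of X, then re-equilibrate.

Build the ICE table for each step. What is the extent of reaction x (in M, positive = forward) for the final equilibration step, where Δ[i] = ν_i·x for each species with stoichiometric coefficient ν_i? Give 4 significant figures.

Q₀ = 1.452 vs Keq = 1.7980e-04 ⇒ Q>K, reverse
Step 1:
                  X         M
  Initial    0.0209    0.1742
  Change    0.08492   -0.1698
  Equil      0.1058  0.004362
  solve Keq expr → x = -0.08492; check Q = 1.7980e-04
Then add 0.04128 M of X.
Step 2:
                  X         M
  Initial    0.1471  0.004362
  Change  -3.8706e-04 7.7412e-04
  Equil      0.1467  0.005136
  solve Keq expr → x = 3.8706e-04; check Q = 1.7980e-04

x = 3.8706e-04 M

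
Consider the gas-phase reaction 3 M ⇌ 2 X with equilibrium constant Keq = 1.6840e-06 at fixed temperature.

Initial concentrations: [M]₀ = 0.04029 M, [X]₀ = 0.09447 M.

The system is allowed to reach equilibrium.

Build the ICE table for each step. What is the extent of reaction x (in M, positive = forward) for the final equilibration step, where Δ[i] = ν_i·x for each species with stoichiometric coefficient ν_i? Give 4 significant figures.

x = -0.04718 M

Q₀ = 136.5 vs Keq = 1.6840e-06 ⇒ Q>K, reverse
Step 1:
                  M         X
  init      0.04029   0.09447
  Δ          0.1416  -0.09437
  eq         0.1818 1.0063e-04
  solve Keq expr → x = -0.04718; check Q = 1.6840e-06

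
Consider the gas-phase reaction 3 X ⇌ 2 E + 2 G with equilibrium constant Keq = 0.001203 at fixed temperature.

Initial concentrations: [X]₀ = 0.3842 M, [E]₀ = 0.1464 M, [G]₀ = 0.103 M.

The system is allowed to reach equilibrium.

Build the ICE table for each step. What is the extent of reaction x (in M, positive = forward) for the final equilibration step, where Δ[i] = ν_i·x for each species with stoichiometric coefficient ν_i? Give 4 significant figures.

x = -0.01244 M

Q₀ = 0.004009 vs Keq = 0.001203 ⇒ Q>K, reverse
Step 1:
                    X           E           G
  init         0.3842      0.1464       0.103
  Δ           0.03733    -0.02488    -0.02488
  eq           0.4215      0.1215     0.07812
  solve Keq expr → x = -0.01244; check Q = 0.001203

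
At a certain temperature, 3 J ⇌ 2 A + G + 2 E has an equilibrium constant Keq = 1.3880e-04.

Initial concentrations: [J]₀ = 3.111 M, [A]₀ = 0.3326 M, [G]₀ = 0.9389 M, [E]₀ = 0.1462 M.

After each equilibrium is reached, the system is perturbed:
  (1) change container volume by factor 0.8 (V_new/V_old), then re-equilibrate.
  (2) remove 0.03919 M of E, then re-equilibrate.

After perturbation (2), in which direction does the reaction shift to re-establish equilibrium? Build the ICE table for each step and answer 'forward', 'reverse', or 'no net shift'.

Q₀ = 7.3732e-05 vs Keq = 1.3880e-04 ⇒ Q<K, forward
Step 1:
                  J         A         G         E
  I           3.111    0.3326    0.9389    0.1462
  C        -0.04716   0.03144   0.01572   0.03144
  E           3.064     0.364    0.9546    0.1776
  solve Keq expr → x = 0.01572; check Q = 1.3880e-04
Then change container volume by factor 0.8 (V_new/V_old).
Step 2:
                  J         A         G         E
  I            3.83     0.455     1.193     0.222
  C         0.04247  -0.02831  -0.01416  -0.02831
  E           3.872    0.4267     1.179    0.1937
  solve Keq expr → x = -0.01416; check Q = 1.3880e-04
Then remove 0.03919 M of E.
Step 3:
                  J         A         G         E
  I           3.872    0.4267     1.179    0.1545
  C        -0.03737   0.02491   0.01246   0.02491
  E           3.835    0.4516     1.192    0.1795
  solve Keq expr → x = 0.01246; check Q = 1.3880e-04

Direction: forward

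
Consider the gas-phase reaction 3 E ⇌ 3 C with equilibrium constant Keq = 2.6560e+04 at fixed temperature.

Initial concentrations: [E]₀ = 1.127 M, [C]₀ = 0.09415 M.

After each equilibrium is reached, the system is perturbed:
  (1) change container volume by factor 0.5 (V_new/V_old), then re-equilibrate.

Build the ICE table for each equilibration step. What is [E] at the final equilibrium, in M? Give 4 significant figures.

Q₀ = 5.8303e-04 vs Keq = 2.6560e+04 ⇒ Q<K, forward
Step 1:
                   E          C
  Initial      1.127    0.09415
  Change      -1.087      1.087
  Equil       0.0396      1.182
  solve Keq expr → x = 0.3625; check Q = 2.6560e+04
Then change container volume by factor 0.5 (V_new/V_old).
Step 2:
                   E          C
  Initial     0.0792      2.363
  Change           0          0
  Equil       0.0792      2.363
  solve Keq expr → x = 0; check Q = 2.6560e+04

[E]_eq = 0.0792 M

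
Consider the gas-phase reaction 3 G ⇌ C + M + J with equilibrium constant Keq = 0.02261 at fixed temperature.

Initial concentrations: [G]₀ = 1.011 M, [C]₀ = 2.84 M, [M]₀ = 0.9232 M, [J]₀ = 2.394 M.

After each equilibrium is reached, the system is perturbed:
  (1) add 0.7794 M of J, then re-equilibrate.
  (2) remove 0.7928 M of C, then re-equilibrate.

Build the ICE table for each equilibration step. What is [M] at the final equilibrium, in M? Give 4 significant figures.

[M]_eq = 0.2129 M

Q₀ = 6.074 vs Keq = 0.02261 ⇒ Q>K, reverse
Step 1:
                   G          C          M          J
  init         1.011       2.84     0.9232      2.394
  Δ             2.16      -0.72      -0.72      -0.72
  eq           3.171       2.12     0.2032      1.674
  solve Keq expr → x = -0.72; check Q = 0.02261
Then add 0.7794 M of J.
Step 2:
                   G          C          M          J
  init         3.171       2.12     0.2032      2.453
  Δ           0.1249   -0.04164   -0.04164   -0.04164
  eq           3.296      2.078     0.1615      2.412
  solve Keq expr → x = -0.04164; check Q = 0.02261
Then remove 0.7928 M of C.
Step 3:
                   G          C          M          J
  init         3.296      1.286     0.1615      2.412
  Δ          -0.1542    0.05141    0.05141    0.05141
  eq           3.142      1.337     0.2129      2.463
  solve Keq expr → x = 0.05141; check Q = 0.02261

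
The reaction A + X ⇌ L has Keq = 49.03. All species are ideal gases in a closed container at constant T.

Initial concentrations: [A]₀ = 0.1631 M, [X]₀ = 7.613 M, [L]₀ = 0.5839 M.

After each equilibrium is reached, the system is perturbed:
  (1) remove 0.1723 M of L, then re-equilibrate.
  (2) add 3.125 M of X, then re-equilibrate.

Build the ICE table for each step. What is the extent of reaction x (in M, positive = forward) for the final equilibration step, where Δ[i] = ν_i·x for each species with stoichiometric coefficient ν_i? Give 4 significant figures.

x = 4.6257e-04 M

Q₀ = 0.4702 vs Keq = 49.03 ⇒ Q<K, forward
Step 1:
                  A         X         L
  Initial    0.1631     7.613    0.5839
  Change    -0.1611   -0.1611    0.1611
  Equil    0.002039     7.452     0.745
  solve Keq expr → x = 0.1611; check Q = 49.03
Then remove 0.1723 M of L.
Step 2:
                  A         X         L
  Initial  0.002039     7.452    0.5727
  Change  -4.7019e-04 -4.7019e-04 4.7019e-04
  Equil    0.001569     7.451    0.5731
  solve Keq expr → x = 4.7019e-04; check Q = 49.03
Then add 3.125 M of X.
Step 3:
                  A         X         L
  Initial  0.001569     10.58    0.5731
  Change  -4.6257e-04 -4.6257e-04 4.6257e-04
  Equil    0.001106     10.58    0.5736
  solve Keq expr → x = 4.6257e-04; check Q = 49.03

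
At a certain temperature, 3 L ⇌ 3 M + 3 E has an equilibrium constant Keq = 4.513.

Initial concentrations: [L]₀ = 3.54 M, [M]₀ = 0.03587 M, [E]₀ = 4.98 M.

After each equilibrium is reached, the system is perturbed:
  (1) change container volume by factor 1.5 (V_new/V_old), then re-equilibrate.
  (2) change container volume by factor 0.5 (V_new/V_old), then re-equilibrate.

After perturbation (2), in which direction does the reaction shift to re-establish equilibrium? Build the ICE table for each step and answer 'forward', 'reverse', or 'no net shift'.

Q₀ = 1.2849e-04 vs Keq = 4.513 ⇒ Q<K, forward
Step 1:
                   L          M          E
  init          3.54    0.03587       4.98
  Δ          -0.7631     0.7631     0.7631
  eq           2.777      0.799      5.743
  solve Keq expr → x = 0.2544; check Q = 4.513
Then change container volume by factor 1.5 (V_new/V_old).
Step 2:
                   L          M          E
  init         1.851     0.5327      3.829
  Δ           -0.165      0.165      0.165
  eq           1.686     0.6977      3.994
  solve Keq expr → x = 0.05501; check Q = 4.513
Then change container volume by factor 0.5 (V_new/V_old).
Step 3:
                   L          M          E
  init         3.372      1.395      7.988
  Δ           0.5305    -0.5305    -0.5305
  eq           3.903     0.8649      7.457
  solve Keq expr → x = -0.1768; check Q = 4.513

Direction: reverse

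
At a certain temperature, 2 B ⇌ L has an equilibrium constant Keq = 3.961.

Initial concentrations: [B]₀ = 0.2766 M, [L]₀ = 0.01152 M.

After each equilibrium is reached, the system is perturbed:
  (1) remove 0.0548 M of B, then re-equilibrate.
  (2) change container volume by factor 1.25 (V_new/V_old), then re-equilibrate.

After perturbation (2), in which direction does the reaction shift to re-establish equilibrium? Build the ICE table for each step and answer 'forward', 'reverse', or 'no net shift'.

Q₀ = 0.1506 vs Keq = 3.961 ⇒ Q<K, forward
Step 1:
                  B         L
  init       0.2766   0.01152
  Δ         -0.1352   0.06762
  eq         0.1414   0.07914
  solve Keq expr → x = 0.06762; check Q = 3.961
Then remove 0.0548 M of B.
Step 2:
                  B         L
  init      0.08655   0.07914
  Δ         0.03712  -0.01856
  eq         0.1237   0.06058
  solve Keq expr → x = -0.01856; check Q = 3.961
Then change container volume by factor 1.25 (V_new/V_old).
Step 3:
                  B         L
  init      0.09894   0.04847
  Δ        0.007382 -0.003691
  eq         0.1063   0.04478
  solve Keq expr → x = -0.003691; check Q = 3.961

Direction: reverse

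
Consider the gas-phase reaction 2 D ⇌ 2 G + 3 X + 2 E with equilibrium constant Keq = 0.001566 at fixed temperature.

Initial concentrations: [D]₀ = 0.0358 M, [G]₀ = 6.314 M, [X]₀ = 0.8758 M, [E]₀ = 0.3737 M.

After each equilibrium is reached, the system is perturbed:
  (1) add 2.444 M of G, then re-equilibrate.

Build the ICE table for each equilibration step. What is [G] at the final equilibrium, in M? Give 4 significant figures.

Q₀ = 2918 vs Keq = 0.001566 ⇒ Q>K, reverse
Step 1:
                    D           G           X           E
  Initial      0.0358       6.314      0.8758      0.3737
  Change       0.3602     -0.3602     -0.5402     -0.3602
  Equil         0.396       5.954      0.3356     0.01354
  solve Keq expr → x = -0.1801; check Q = 0.001566
Then add 2.444 M of G.
Step 2:
                    D           G           X           E
  Initial       0.396       8.398      0.3356     0.01354
  Change     0.003609   -0.003609   -0.005414   -0.003609
  Equil        0.3996       8.394      0.3301     0.00993
  solve Keq expr → x = -0.001805; check Q = 0.001566

[G]_eq = 8.394 M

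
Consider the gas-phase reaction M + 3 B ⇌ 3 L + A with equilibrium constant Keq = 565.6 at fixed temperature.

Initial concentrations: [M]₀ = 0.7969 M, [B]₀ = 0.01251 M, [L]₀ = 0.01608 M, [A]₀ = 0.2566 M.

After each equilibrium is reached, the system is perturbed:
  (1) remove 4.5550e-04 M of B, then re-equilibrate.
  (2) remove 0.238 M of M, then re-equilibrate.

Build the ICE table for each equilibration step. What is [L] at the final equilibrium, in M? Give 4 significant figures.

[L]_eq = 0.02572 M

Q₀ = 0.6838 vs Keq = 565.6 ⇒ Q<K, forward
Step 1:
                    M           B           L           A
  I            0.7969     0.01251     0.01608      0.2566
  C         -0.003437    -0.01031     0.01031    0.003437
  E            0.7935      0.0022     0.02639        0.26
  solve Keq expr → x = 0.003437; check Q = 565.6
Then remove 4.5550e-04 M of B.
Step 2:
                    M           B           L           A
  I            0.7935    0.001745     0.02639        0.26
  C        1.3999e-04  4.1997e-04 -4.1997e-04 -1.3999e-04
  E            0.7936    0.002165     0.02597      0.2599
  solve Keq expr → x = -1.3999e-04; check Q = 565.6
Then remove 0.238 M of M.
Step 3:
                    M           B           L           A
  I            0.5556    0.002165     0.02597      0.2599
  C        8.3122e-05  2.4937e-04 -2.4937e-04 -8.3122e-05
  E            0.5557    0.002414     0.02572      0.2598
  solve Keq expr → x = -8.3122e-05; check Q = 565.6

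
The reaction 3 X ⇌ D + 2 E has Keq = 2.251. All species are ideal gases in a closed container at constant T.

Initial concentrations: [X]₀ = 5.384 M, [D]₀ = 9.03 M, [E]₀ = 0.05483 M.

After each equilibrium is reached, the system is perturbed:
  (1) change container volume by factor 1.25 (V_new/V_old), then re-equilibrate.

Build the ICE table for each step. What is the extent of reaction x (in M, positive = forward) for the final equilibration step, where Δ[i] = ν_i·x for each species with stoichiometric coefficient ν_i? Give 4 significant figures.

Q₀ = 1.7394e-04 vs Keq = 2.251 ⇒ Q<K, forward
Step 1:
                   X          D          E
  init         5.384       9.03    0.05483
  Δ           -2.829     0.9429      1.886
  eq           2.555      9.973      1.941
  solve Keq expr → x = 0.9429; check Q = 2.251
Then change container volume by factor 1.25 (V_new/V_old).
Step 2:
                   X          D          E
  init         2.044      7.978      1.553
  Δ                0          0          0
  eq           2.044      7.978      1.553
  solve Keq expr → x = 0; check Q = 2.251

x = 0 M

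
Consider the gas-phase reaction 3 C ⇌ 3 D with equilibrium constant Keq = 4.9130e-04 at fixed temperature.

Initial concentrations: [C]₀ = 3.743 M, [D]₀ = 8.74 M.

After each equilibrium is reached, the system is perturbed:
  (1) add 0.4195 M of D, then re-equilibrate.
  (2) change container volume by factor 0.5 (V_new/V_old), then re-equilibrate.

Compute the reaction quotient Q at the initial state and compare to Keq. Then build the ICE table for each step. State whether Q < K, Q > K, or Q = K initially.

Q₀ = 12.73; Q > K (proceeds reverse)

Q₀ = 12.73 vs Keq = 4.9130e-04 ⇒ Q>K, reverse
Step 1:
                    C           D
  I             3.743        8.74
  C             7.827      -7.827
  E             11.57       0.913
  solve Keq expr → x = -2.609; check Q = 4.9130e-04
Then add 0.4195 M of D.
Step 2:
                    C           D
  I             11.57       1.332
  C            0.3888     -0.3888
  E             11.96      0.9436
  solve Keq expr → x = -0.1296; check Q = 4.9130e-04
Then change container volume by factor 0.5 (V_new/V_old).
Step 3:
                    C           D
  I             23.92       1.887
  C                 0           0
  E             23.92       1.887
  solve Keq expr → x = 0; check Q = 4.9130e-04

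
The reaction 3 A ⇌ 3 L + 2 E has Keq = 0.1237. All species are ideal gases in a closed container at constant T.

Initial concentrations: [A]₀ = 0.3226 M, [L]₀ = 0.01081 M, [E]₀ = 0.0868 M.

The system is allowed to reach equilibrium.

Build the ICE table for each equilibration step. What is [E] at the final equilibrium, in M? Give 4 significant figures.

Q₀ = 2.8348e-07 vs Keq = 0.1237 ⇒ Q<K, forward
Step 1:
                   A          L          E
  init        0.3226    0.01081     0.0868
  Δ          -0.1843     0.1843     0.1229
  eq          0.1383     0.1952     0.2097
  solve Keq expr → x = 0.06145; check Q = 0.1237

[E]_eq = 0.2097 M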